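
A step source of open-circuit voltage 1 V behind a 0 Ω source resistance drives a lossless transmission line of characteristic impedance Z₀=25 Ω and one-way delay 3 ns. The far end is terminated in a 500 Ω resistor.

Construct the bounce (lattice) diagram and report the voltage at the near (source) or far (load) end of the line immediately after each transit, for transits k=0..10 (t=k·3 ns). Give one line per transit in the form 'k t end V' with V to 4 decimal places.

Γ_L=0.904762, Γ_S=-1.000000; launch V₁=1·25/25=1.000000
k=0 src: V=1.0000
k=1 load: inc=1.000000, refl=1.000000·0.904762=0.9048; V=0.000000+1.000000+0.904762=1.9048
k=2 src: inc=0.904762, refl=0.904762·-1.000000=-0.9048; V=1.000000+0.904762+-0.904762=1.0000
k=3 load: inc=-0.904762, refl=-0.904762·0.904762=-0.8186; V=1.904762+-0.904762+-0.818594=0.1814
k=4 src: inc=-0.818594, refl=-0.818594·-1.000000=0.8186; V=1.000000+-0.818594+0.818594=1.0000
k=5 load: inc=0.818594, refl=0.818594·0.904762=0.7406; V=0.181406+0.818594+0.740633=1.7406
k=6 src: inc=0.740633, refl=0.740633·-1.000000=-0.7406; V=1.000000+0.740633+-0.740633=1.0000
k=7 load: inc=-0.740633, refl=-0.740633·0.904762=-0.6701; V=1.740633+-0.740633+-0.670096=0.3299
k=8 src: inc=-0.670096, refl=-0.670096·-1.000000=0.6701; V=1.000000+-0.670096+0.670096=1.0000
k=9 load: inc=0.670096, refl=0.670096·0.904762=0.6063; V=0.329904+0.670096+0.606278=1.6063
k=10 src: inc=0.606278, refl=0.606278·-1.000000=-0.6063; V=1.000000+0.606278+-0.606278=1.0000

0 0 source 1.0000
1 3 load 1.9048
2 6 source 1.0000
3 9 load 0.1814
4 12 source 1.0000
5 15 load 1.7406
6 18 source 1.0000
7 21 load 0.3299
8 24 source 1.0000
9 27 load 1.6063
10 30 source 1.0000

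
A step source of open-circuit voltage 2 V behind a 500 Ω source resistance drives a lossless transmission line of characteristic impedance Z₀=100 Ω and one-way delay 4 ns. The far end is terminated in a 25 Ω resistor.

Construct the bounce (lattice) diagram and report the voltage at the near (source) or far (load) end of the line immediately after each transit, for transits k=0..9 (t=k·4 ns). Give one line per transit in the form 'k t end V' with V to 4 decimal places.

0 0 source 0.3333
1 4 load 0.1333
2 8 source 0.0000
3 12 load 0.0800
4 16 source 0.1333
5 20 load 0.1013
6 24 source 0.0800
7 28 load 0.0928
8 32 source 0.1013
9 36 load 0.0962

Γ_L=-0.600000, Γ_S=0.666667; launch V₁=2·100/600=0.333333
k=0 src: V=0.3333
k=1 load: inc=0.333333, refl=0.333333·-0.600000=-0.2000; V=0.000000+0.333333+-0.200000=0.1333
k=2 src: inc=-0.200000, refl=-0.200000·0.666667=-0.1333; V=0.333333+-0.200000+-0.133333=0.0000
k=3 load: inc=-0.133333, refl=-0.133333·-0.600000=0.0800; V=0.133333+-0.133333+0.080000=0.0800
k=4 src: inc=0.080000, refl=0.080000·0.666667=0.0533; V=0.000000+0.080000+0.053333=0.1333
k=5 load: inc=0.053333, refl=0.053333·-0.600000=-0.0320; V=0.080000+0.053333+-0.032000=0.1013
k=6 src: inc=-0.032000, refl=-0.032000·0.666667=-0.0213; V=0.133333+-0.032000+-0.021333=0.0800
k=7 load: inc=-0.021333, refl=-0.021333·-0.600000=0.0128; V=0.101333+-0.021333+0.012800=0.0928
k=8 src: inc=0.012800, refl=0.012800·0.666667=0.0085; V=0.080000+0.012800+0.008533=0.1013
k=9 load: inc=0.008533, refl=0.008533·-0.600000=-0.0051; V=0.092800+0.008533+-0.005120=0.0962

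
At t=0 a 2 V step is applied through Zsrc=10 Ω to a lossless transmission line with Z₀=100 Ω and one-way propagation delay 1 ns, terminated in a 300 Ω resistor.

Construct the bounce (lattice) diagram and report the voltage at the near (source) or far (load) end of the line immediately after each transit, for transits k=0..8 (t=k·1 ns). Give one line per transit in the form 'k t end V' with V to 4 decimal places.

Γ_L=0.500000, Γ_S=-0.818182; launch V₁=2·100/110=1.818182
k=0 src: V=1.8182
k=1 load: inc=1.818182, refl=1.818182·0.500000=0.9091; V=0.000000+1.818182+0.909091=2.7273
k=2 src: inc=0.909091, refl=0.909091·-0.818182=-0.7438; V=1.818182+0.909091+-0.743802=1.9835
k=3 load: inc=-0.743802, refl=-0.743802·0.500000=-0.3719; V=2.727273+-0.743802+-0.371901=1.6116
k=4 src: inc=-0.371901, refl=-0.371901·-0.818182=0.3043; V=1.983471+-0.371901+0.304282=1.9159
k=5 load: inc=0.304282, refl=0.304282·0.500000=0.1521; V=1.611570+0.304282+0.152141=2.0680
k=6 src: inc=0.152141, refl=0.152141·-0.818182=-0.1245; V=1.915853+0.152141+-0.124479=1.9435
k=7 load: inc=-0.124479, refl=-0.124479·0.500000=-0.0622; V=2.067994+-0.124479+-0.062240=1.8813
k=8 src: inc=-0.062240, refl=-0.062240·-0.818182=0.0509; V=1.943515+-0.062240+0.050923=1.9322

0 0 source 1.8182
1 1 load 2.7273
2 2 source 1.9835
3 3 load 1.6116
4 4 source 1.9159
5 5 load 2.0680
6 6 source 1.9435
7 7 load 1.8813
8 8 source 1.9322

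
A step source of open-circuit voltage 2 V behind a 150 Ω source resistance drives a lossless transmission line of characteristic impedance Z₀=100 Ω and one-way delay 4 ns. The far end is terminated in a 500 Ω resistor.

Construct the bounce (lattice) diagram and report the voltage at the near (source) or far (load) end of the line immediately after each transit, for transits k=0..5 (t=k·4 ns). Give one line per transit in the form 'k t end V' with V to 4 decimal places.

Γ_L=0.666667, Γ_S=0.200000; launch V₁=2·100/250=0.800000
k=0 src: V=0.8000
k=1 load: inc=0.800000, refl=0.800000·0.666667=0.5333; V=0.000000+0.800000+0.533333=1.3333
k=2 src: inc=0.533333, refl=0.533333·0.200000=0.1067; V=0.800000+0.533333+0.106667=1.4400
k=3 load: inc=0.106667, refl=0.106667·0.666667=0.0711; V=1.333333+0.106667+0.071111=1.5111
k=4 src: inc=0.071111, refl=0.071111·0.200000=0.0142; V=1.440000+0.071111+0.014222=1.5253
k=5 load: inc=0.014222, refl=0.014222·0.666667=0.0095; V=1.511111+0.014222+0.009481=1.5348

0 0 source 0.8000
1 4 load 1.3333
2 8 source 1.4400
3 12 load 1.5111
4 16 source 1.5253
5 20 load 1.5348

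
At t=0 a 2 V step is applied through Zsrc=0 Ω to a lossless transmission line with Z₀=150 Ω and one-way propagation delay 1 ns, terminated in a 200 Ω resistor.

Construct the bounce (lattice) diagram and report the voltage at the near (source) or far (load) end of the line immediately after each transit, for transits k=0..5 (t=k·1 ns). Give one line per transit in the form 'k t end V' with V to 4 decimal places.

Γ_L=0.142857, Γ_S=-1.000000; launch V₁=2·150/150=2.000000
k=0 src: V=2.0000
k=1 load: inc=2.000000, refl=2.000000·0.142857=0.2857; V=0.000000+2.000000+0.285714=2.2857
k=2 src: inc=0.285714, refl=0.285714·-1.000000=-0.2857; V=2.000000+0.285714+-0.285714=2.0000
k=3 load: inc=-0.285714, refl=-0.285714·0.142857=-0.0408; V=2.285714+-0.285714+-0.040816=1.9592
k=4 src: inc=-0.040816, refl=-0.040816·-1.000000=0.0408; V=2.000000+-0.040816+0.040816=2.0000
k=5 load: inc=0.040816, refl=0.040816·0.142857=0.0058; V=1.959184+0.040816+0.005831=2.0058

0 0 source 2.0000
1 1 load 2.2857
2 2 source 2.0000
3 3 load 1.9592
4 4 source 2.0000
5 5 load 2.0058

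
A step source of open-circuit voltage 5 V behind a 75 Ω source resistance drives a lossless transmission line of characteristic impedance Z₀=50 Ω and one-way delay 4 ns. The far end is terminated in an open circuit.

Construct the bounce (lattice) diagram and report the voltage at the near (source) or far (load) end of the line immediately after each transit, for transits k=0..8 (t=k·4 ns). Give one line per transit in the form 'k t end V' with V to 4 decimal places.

Γ_L=1.000000, Γ_S=0.200000; launch V₁=5·50/125=2.000000
k=0 src: V=2.0000
k=1 load: inc=2.000000, refl=2.000000·1.000000=2.0000; V=0.000000+2.000000+2.000000=4.0000
k=2 src: inc=2.000000, refl=2.000000·0.200000=0.4000; V=2.000000+2.000000+0.400000=4.4000
k=3 load: inc=0.400000, refl=0.400000·1.000000=0.4000; V=4.000000+0.400000+0.400000=4.8000
k=4 src: inc=0.400000, refl=0.400000·0.200000=0.0800; V=4.400000+0.400000+0.080000=4.8800
k=5 load: inc=0.080000, refl=0.080000·1.000000=0.0800; V=4.800000+0.080000+0.080000=4.9600
k=6 src: inc=0.080000, refl=0.080000·0.200000=0.0160; V=4.880000+0.080000+0.016000=4.9760
k=7 load: inc=0.016000, refl=0.016000·1.000000=0.0160; V=4.960000+0.016000+0.016000=4.9920
k=8 src: inc=0.016000, refl=0.016000·0.200000=0.0032; V=4.976000+0.016000+0.003200=4.9952

0 0 source 2.0000
1 4 load 4.0000
2 8 source 4.4000
3 12 load 4.8000
4 16 source 4.8800
5 20 load 4.9600
6 24 source 4.9760
7 28 load 4.9920
8 32 source 4.9952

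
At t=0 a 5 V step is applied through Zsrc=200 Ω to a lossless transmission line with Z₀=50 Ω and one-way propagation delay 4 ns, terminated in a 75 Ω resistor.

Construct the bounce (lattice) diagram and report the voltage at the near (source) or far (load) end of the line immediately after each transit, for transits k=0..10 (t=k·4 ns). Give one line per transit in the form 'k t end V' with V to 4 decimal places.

0 0 source 1.0000
1 4 load 1.2000
2 8 source 1.3200
3 12 load 1.3440
4 16 source 1.3584
5 20 load 1.3613
6 24 source 1.3630
7 28 load 1.3634
8 32 source 1.3636
9 36 load 1.3636
10 40 source 1.3636

Γ_L=0.200000, Γ_S=0.600000; launch V₁=5·50/250=1.000000
k=0 src: V=1.0000
k=1 load: inc=1.000000, refl=1.000000·0.200000=0.2000; V=0.000000+1.000000+0.200000=1.2000
k=2 src: inc=0.200000, refl=0.200000·0.600000=0.1200; V=1.000000+0.200000+0.120000=1.3200
k=3 load: inc=0.120000, refl=0.120000·0.200000=0.0240; V=1.200000+0.120000+0.024000=1.3440
k=4 src: inc=0.024000, refl=0.024000·0.600000=0.0144; V=1.320000+0.024000+0.014400=1.3584
k=5 load: inc=0.014400, refl=0.014400·0.200000=0.0029; V=1.344000+0.014400+0.002880=1.3613
k=6 src: inc=0.002880, refl=0.002880·0.600000=0.0017; V=1.358400+0.002880+0.001728=1.3630
k=7 load: inc=0.001728, refl=0.001728·0.200000=0.0003; V=1.361280+0.001728+0.000346=1.3634
k=8 src: inc=0.000346, refl=0.000346·0.600000=0.0002; V=1.363008+0.000346+0.000207=1.3636
k=9 load: inc=0.000207, refl=0.000207·0.200000=0.0000; V=1.363354+0.000207+0.000041=1.3636
k=10 src: inc=0.000041, refl=0.000041·0.600000=0.0000; V=1.363561+0.000041+0.000025=1.3636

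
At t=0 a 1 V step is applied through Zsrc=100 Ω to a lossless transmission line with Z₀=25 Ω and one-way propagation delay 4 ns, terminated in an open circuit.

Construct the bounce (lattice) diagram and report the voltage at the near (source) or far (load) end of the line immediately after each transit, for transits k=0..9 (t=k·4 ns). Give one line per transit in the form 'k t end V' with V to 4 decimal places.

0 0 source 0.2000
1 4 load 0.4000
2 8 source 0.5200
3 12 load 0.6400
4 16 source 0.7120
5 20 load 0.7840
6 24 source 0.8272
7 28 load 0.8704
8 32 source 0.8963
9 36 load 0.9222

Γ_L=1.000000, Γ_S=0.600000; launch V₁=1·25/125=0.200000
k=0 src: V=0.2000
k=1 load: inc=0.200000, refl=0.200000·1.000000=0.2000; V=0.000000+0.200000+0.200000=0.4000
k=2 src: inc=0.200000, refl=0.200000·0.600000=0.1200; V=0.200000+0.200000+0.120000=0.5200
k=3 load: inc=0.120000, refl=0.120000·1.000000=0.1200; V=0.400000+0.120000+0.120000=0.6400
k=4 src: inc=0.120000, refl=0.120000·0.600000=0.0720; V=0.520000+0.120000+0.072000=0.7120
k=5 load: inc=0.072000, refl=0.072000·1.000000=0.0720; V=0.640000+0.072000+0.072000=0.7840
k=6 src: inc=0.072000, refl=0.072000·0.600000=0.0432; V=0.712000+0.072000+0.043200=0.8272
k=7 load: inc=0.043200, refl=0.043200·1.000000=0.0432; V=0.784000+0.043200+0.043200=0.8704
k=8 src: inc=0.043200, refl=0.043200·0.600000=0.0259; V=0.827200+0.043200+0.025920=0.8963
k=9 load: inc=0.025920, refl=0.025920·1.000000=0.0259; V=0.870400+0.025920+0.025920=0.9222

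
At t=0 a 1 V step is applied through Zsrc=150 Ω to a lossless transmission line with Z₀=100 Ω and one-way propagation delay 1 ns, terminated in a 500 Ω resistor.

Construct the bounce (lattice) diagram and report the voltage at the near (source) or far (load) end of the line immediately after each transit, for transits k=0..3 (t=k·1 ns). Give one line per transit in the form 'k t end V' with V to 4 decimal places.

Γ_L=0.666667, Γ_S=0.200000; launch V₁=1·100/250=0.400000
k=0 src: V=0.4000
k=1 load: inc=0.400000, refl=0.400000·0.666667=0.2667; V=0.000000+0.400000+0.266667=0.6667
k=2 src: inc=0.266667, refl=0.266667·0.200000=0.0533; V=0.400000+0.266667+0.053333=0.7200
k=3 load: inc=0.053333, refl=0.053333·0.666667=0.0356; V=0.666667+0.053333+0.035556=0.7556

0 0 source 0.4000
1 1 load 0.6667
2 2 source 0.7200
3 3 load 0.7556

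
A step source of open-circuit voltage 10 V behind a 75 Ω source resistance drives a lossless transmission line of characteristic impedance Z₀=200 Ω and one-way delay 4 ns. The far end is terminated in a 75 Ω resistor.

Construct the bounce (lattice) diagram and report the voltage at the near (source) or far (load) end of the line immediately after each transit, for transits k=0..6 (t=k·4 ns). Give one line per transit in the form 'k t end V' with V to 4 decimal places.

Γ_L=-0.454545, Γ_S=-0.454545; launch V₁=10·200/275=7.272727
k=0 src: V=7.2727
k=1 load: inc=7.272727, refl=7.272727·-0.454545=-3.3058; V=0.000000+7.272727+-3.305785=3.9669
k=2 src: inc=-3.305785, refl=-3.305785·-0.454545=1.5026; V=7.272727+-3.305785+1.502630=5.4696
k=3 load: inc=1.502630, refl=1.502630·-0.454545=-0.6830; V=3.966942+1.502630+-0.683013=4.7866
k=4 src: inc=-0.683013, refl=-0.683013·-0.454545=0.3105; V=5.469572+-0.683013+0.310461=5.0970
k=5 load: inc=0.310461, refl=0.310461·-0.454545=-0.1411; V=4.786558+0.310461+-0.141118=4.9559
k=6 src: inc=-0.141118, refl=-0.141118·-0.454545=0.0641; V=5.097019+-0.141118+0.064145=5.0200

0 0 source 7.2727
1 4 load 3.9669
2 8 source 5.4696
3 12 load 4.7866
4 16 source 5.0970
5 20 load 4.9559
6 24 source 5.0200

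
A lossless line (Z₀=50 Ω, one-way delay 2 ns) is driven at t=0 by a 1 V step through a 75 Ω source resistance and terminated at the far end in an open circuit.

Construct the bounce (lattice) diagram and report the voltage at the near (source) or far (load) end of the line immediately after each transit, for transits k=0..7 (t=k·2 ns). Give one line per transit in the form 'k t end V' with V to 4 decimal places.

Γ_L=1.000000, Γ_S=0.200000; launch V₁=1·50/125=0.400000
k=0 src: V=0.4000
k=1 load: inc=0.400000, refl=0.400000·1.000000=0.4000; V=0.000000+0.400000+0.400000=0.8000
k=2 src: inc=0.400000, refl=0.400000·0.200000=0.0800; V=0.400000+0.400000+0.080000=0.8800
k=3 load: inc=0.080000, refl=0.080000·1.000000=0.0800; V=0.800000+0.080000+0.080000=0.9600
k=4 src: inc=0.080000, refl=0.080000·0.200000=0.0160; V=0.880000+0.080000+0.016000=0.9760
k=5 load: inc=0.016000, refl=0.016000·1.000000=0.0160; V=0.960000+0.016000+0.016000=0.9920
k=6 src: inc=0.016000, refl=0.016000·0.200000=0.0032; V=0.976000+0.016000+0.003200=0.9952
k=7 load: inc=0.003200, refl=0.003200·1.000000=0.0032; V=0.992000+0.003200+0.003200=0.9984

0 0 source 0.4000
1 2 load 0.8000
2 4 source 0.8800
3 6 load 0.9600
4 8 source 0.9760
5 10 load 0.9920
6 12 source 0.9952
7 14 load 0.9984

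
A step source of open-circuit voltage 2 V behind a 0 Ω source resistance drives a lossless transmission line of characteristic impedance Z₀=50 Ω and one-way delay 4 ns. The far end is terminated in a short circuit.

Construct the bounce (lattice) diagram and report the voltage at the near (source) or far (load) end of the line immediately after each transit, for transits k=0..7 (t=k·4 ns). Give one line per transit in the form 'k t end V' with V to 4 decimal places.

0 0 source 2.0000
1 4 load 0.0000
2 8 source 2.0000
3 12 load 0.0000
4 16 source 2.0000
5 20 load 0.0000
6 24 source 2.0000
7 28 load 0.0000

Γ_L=-1.000000, Γ_S=-1.000000; launch V₁=2·50/50=2.000000
k=0 src: V=2.0000
k=1 load: inc=2.000000, refl=2.000000·-1.000000=-2.0000; V=0.000000+2.000000+-2.000000=0.0000
k=2 src: inc=-2.000000, refl=-2.000000·-1.000000=2.0000; V=2.000000+-2.000000+2.000000=2.0000
k=3 load: inc=2.000000, refl=2.000000·-1.000000=-2.0000; V=0.000000+2.000000+-2.000000=0.0000
k=4 src: inc=-2.000000, refl=-2.000000·-1.000000=2.0000; V=2.000000+-2.000000+2.000000=2.0000
k=5 load: inc=2.000000, refl=2.000000·-1.000000=-2.0000; V=0.000000+2.000000+-2.000000=0.0000
k=6 src: inc=-2.000000, refl=-2.000000·-1.000000=2.0000; V=2.000000+-2.000000+2.000000=2.0000
k=7 load: inc=2.000000, refl=2.000000·-1.000000=-2.0000; V=0.000000+2.000000+-2.000000=0.0000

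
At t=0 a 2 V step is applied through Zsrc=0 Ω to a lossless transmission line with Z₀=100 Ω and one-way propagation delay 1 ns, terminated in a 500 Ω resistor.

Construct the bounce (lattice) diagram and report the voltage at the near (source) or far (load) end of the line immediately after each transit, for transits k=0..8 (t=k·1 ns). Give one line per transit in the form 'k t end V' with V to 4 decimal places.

Γ_L=0.666667, Γ_S=-1.000000; launch V₁=2·100/100=2.000000
k=0 src: V=2.0000
k=1 load: inc=2.000000, refl=2.000000·0.666667=1.3333; V=0.000000+2.000000+1.333333=3.3333
k=2 src: inc=1.333333, refl=1.333333·-1.000000=-1.3333; V=2.000000+1.333333+-1.333333=2.0000
k=3 load: inc=-1.333333, refl=-1.333333·0.666667=-0.8889; V=3.333333+-1.333333+-0.888889=1.1111
k=4 src: inc=-0.888889, refl=-0.888889·-1.000000=0.8889; V=2.000000+-0.888889+0.888889=2.0000
k=5 load: inc=0.888889, refl=0.888889·0.666667=0.5926; V=1.111111+0.888889+0.592593=2.5926
k=6 src: inc=0.592593, refl=0.592593·-1.000000=-0.5926; V=2.000000+0.592593+-0.592593=2.0000
k=7 load: inc=-0.592593, refl=-0.592593·0.666667=-0.3951; V=2.592593+-0.592593+-0.395062=1.6049
k=8 src: inc=-0.395062, refl=-0.395062·-1.000000=0.3951; V=2.000000+-0.395062+0.395062=2.0000

0 0 source 2.0000
1 1 load 3.3333
2 2 source 2.0000
3 3 load 1.1111
4 4 source 2.0000
5 5 load 2.5926
6 6 source 2.0000
7 7 load 1.6049
8 8 source 2.0000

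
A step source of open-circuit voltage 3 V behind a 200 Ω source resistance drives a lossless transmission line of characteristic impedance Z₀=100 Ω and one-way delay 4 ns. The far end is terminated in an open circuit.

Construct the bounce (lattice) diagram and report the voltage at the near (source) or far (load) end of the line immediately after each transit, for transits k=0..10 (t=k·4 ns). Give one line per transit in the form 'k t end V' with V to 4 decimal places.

Γ_L=1.000000, Γ_S=0.333333; launch V₁=3·100/300=1.000000
k=0 src: V=1.0000
k=1 load: inc=1.000000, refl=1.000000·1.000000=1.0000; V=0.000000+1.000000+1.000000=2.0000
k=2 src: inc=1.000000, refl=1.000000·0.333333=0.3333; V=1.000000+1.000000+0.333333=2.3333
k=3 load: inc=0.333333, refl=0.333333·1.000000=0.3333; V=2.000000+0.333333+0.333333=2.6667
k=4 src: inc=0.333333, refl=0.333333·0.333333=0.1111; V=2.333333+0.333333+0.111111=2.7778
k=5 load: inc=0.111111, refl=0.111111·1.000000=0.1111; V=2.666667+0.111111+0.111111=2.8889
k=6 src: inc=0.111111, refl=0.111111·0.333333=0.0370; V=2.777778+0.111111+0.037037=2.9259
k=7 load: inc=0.037037, refl=0.037037·1.000000=0.0370; V=2.888889+0.037037+0.037037=2.9630
k=8 src: inc=0.037037, refl=0.037037·0.333333=0.0123; V=2.925926+0.037037+0.012346=2.9753
k=9 load: inc=0.012346, refl=0.012346·1.000000=0.0123; V=2.962963+0.012346+0.012346=2.9877
k=10 src: inc=0.012346, refl=0.012346·0.333333=0.0041; V=2.975309+0.012346+0.004115=2.9918

0 0 source 1.0000
1 4 load 2.0000
2 8 source 2.3333
3 12 load 2.6667
4 16 source 2.7778
5 20 load 2.8889
6 24 source 2.9259
7 28 load 2.9630
8 32 source 2.9753
9 36 load 2.9877
10 40 source 2.9918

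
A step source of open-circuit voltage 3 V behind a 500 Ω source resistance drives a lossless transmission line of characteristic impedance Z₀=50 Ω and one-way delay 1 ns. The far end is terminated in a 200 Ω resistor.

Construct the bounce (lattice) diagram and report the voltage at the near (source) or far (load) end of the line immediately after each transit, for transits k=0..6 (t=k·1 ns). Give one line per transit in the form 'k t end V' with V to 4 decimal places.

Γ_L=0.600000, Γ_S=0.818182; launch V₁=3·50/550=0.272727
k=0 src: V=0.2727
k=1 load: inc=0.272727, refl=0.272727·0.600000=0.1636; V=0.000000+0.272727+0.163636=0.4364
k=2 src: inc=0.163636, refl=0.163636·0.818182=0.1339; V=0.272727+0.163636+0.133884=0.5702
k=3 load: inc=0.133884, refl=0.133884·0.600000=0.0803; V=0.436364+0.133884+0.080331=0.6506
k=4 src: inc=0.080331, refl=0.080331·0.818182=0.0657; V=0.570248+0.080331+0.065725=0.7163
k=5 load: inc=0.065725, refl=0.065725·0.600000=0.0394; V=0.650579+0.065725+0.039435=0.7557
k=6 src: inc=0.039435, refl=0.039435·0.818182=0.0323; V=0.716304+0.039435+0.032265=0.7880

0 0 source 0.2727
1 1 load 0.4364
2 2 source 0.5702
3 3 load 0.6506
4 4 source 0.7163
5 5 load 0.7557
6 6 source 0.7880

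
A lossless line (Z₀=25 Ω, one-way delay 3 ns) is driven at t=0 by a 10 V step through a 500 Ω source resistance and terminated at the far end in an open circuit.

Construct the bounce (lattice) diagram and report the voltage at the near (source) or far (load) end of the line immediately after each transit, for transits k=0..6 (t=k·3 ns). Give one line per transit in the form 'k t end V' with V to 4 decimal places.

0 0 source 0.4762
1 3 load 0.9524
2 6 source 1.3832
3 9 load 1.8141
4 12 source 2.2039
5 15 load 2.5937
6 18 source 2.9464

Γ_L=1.000000, Γ_S=0.904762; launch V₁=10·25/525=0.476190
k=0 src: V=0.4762
k=1 load: inc=0.476190, refl=0.476190·1.000000=0.4762; V=0.000000+0.476190+0.476190=0.9524
k=2 src: inc=0.476190, refl=0.476190·0.904762=0.4308; V=0.476190+0.476190+0.430839=1.3832
k=3 load: inc=0.430839, refl=0.430839·1.000000=0.4308; V=0.952381+0.430839+0.430839=1.8141
k=4 src: inc=0.430839, refl=0.430839·0.904762=0.3898; V=1.383220+0.430839+0.389807=2.2039
k=5 load: inc=0.389807, refl=0.389807·1.000000=0.3898; V=1.814059+0.389807+0.389807=2.5937
k=6 src: inc=0.389807, refl=0.389807·0.904762=0.3527; V=2.203866+0.389807+0.352682=2.9464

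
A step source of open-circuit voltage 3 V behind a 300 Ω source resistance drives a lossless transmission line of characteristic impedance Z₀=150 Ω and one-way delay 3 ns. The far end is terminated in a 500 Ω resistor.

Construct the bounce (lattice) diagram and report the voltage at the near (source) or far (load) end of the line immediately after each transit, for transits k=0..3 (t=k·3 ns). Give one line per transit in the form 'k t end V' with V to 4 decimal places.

Γ_L=0.538462, Γ_S=0.333333; launch V₁=3·150/450=1.000000
k=0 src: V=1.0000
k=1 load: inc=1.000000, refl=1.000000·0.538462=0.5385; V=0.000000+1.000000+0.538462=1.5385
k=2 src: inc=0.538462, refl=0.538462·0.333333=0.1795; V=1.000000+0.538462+0.179487=1.7179
k=3 load: inc=0.179487, refl=0.179487·0.538462=0.0966; V=1.538462+0.179487+0.096647=1.8146

0 0 source 1.0000
1 3 load 1.5385
2 6 source 1.7179
3 9 load 1.8146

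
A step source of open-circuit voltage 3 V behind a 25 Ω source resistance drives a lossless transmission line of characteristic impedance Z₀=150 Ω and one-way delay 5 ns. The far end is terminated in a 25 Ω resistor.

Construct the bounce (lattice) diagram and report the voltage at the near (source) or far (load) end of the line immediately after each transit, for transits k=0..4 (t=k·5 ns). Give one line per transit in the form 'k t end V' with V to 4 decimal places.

Γ_L=-0.714286, Γ_S=-0.714286; launch V₁=3·150/175=2.571429
k=0 src: V=2.5714
k=1 load: inc=2.571429, refl=2.571429·-0.714286=-1.8367; V=0.000000+2.571429+-1.836735=0.7347
k=2 src: inc=-1.836735, refl=-1.836735·-0.714286=1.3120; V=2.571429+-1.836735+1.311953=2.0466
k=3 load: inc=1.311953, refl=1.311953·-0.714286=-0.9371; V=0.734694+1.311953+-0.937110=1.1095
k=4 src: inc=-0.937110, refl=-0.937110·-0.714286=0.6694; V=2.046647+-0.937110+0.669364=1.7789

0 0 source 2.5714
1 5 load 0.7347
2 10 source 2.0466
3 15 load 1.1095
4 20 source 1.7789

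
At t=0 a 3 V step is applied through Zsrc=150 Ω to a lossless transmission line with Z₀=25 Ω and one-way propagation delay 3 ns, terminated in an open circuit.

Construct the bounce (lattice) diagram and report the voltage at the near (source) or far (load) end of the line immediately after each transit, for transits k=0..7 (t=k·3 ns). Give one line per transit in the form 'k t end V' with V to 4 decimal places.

0 0 source 0.4286
1 3 load 0.8571
2 6 source 1.1633
3 9 load 1.4694
4 12 source 1.6880
5 15 load 1.9067
6 18 source 2.0629
7 21 load 2.2191

Γ_L=1.000000, Γ_S=0.714286; launch V₁=3·25/175=0.428571
k=0 src: V=0.4286
k=1 load: inc=0.428571, refl=0.428571·1.000000=0.4286; V=0.000000+0.428571+0.428571=0.8571
k=2 src: inc=0.428571, refl=0.428571·0.714286=0.3061; V=0.428571+0.428571+0.306122=1.1633
k=3 load: inc=0.306122, refl=0.306122·1.000000=0.3061; V=0.857143+0.306122+0.306122=1.4694
k=4 src: inc=0.306122, refl=0.306122·0.714286=0.2187; V=1.163265+0.306122+0.218659=1.6880
k=5 load: inc=0.218659, refl=0.218659·1.000000=0.2187; V=1.469388+0.218659+0.218659=1.9067
k=6 src: inc=0.218659, refl=0.218659·0.714286=0.1562; V=1.688047+0.218659+0.156185=2.0629
k=7 load: inc=0.156185, refl=0.156185·1.000000=0.1562; V=1.906706+0.156185+0.156185=2.2191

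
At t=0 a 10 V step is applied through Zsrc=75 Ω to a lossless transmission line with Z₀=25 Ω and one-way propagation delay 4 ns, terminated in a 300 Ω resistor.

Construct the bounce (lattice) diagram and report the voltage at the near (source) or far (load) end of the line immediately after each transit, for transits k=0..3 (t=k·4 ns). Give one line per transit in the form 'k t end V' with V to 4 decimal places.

Γ_L=0.846154, Γ_S=0.500000; launch V₁=10·25/100=2.500000
k=0 src: V=2.5000
k=1 load: inc=2.500000, refl=2.500000·0.846154=2.1154; V=0.000000+2.500000+2.115385=4.6154
k=2 src: inc=2.115385, refl=2.115385·0.500000=1.0577; V=2.500000+2.115385+1.057692=5.6731
k=3 load: inc=1.057692, refl=1.057692·0.846154=0.8950; V=4.615385+1.057692+0.894970=6.5680

0 0 source 2.5000
1 4 load 4.6154
2 8 source 5.6731
3 12 load 6.5680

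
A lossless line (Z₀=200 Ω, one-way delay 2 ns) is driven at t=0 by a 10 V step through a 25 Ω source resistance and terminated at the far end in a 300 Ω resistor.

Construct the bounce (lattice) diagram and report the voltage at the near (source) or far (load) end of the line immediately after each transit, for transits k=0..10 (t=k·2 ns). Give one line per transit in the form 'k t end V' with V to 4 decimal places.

Γ_L=0.200000, Γ_S=-0.777778; launch V₁=10·200/225=8.888889
k=0 src: V=8.8889
k=1 load: inc=8.888889, refl=8.888889·0.200000=1.7778; V=0.000000+8.888889+1.777778=10.6667
k=2 src: inc=1.777778, refl=1.777778·-0.777778=-1.3827; V=8.888889+1.777778+-1.382716=9.2840
k=3 load: inc=-1.382716, refl=-1.382716·0.200000=-0.2765; V=10.666667+-1.382716+-0.276543=9.0074
k=4 src: inc=-0.276543, refl=-0.276543·-0.777778=0.2151; V=9.283951+-0.276543+0.215089=9.2225
k=5 load: inc=0.215089, refl=0.215089·0.200000=0.0430; V=9.007407+0.215089+0.043018=9.2655
k=6 src: inc=0.043018, refl=0.043018·-0.777778=-0.0335; V=9.222497+0.043018+-0.033458=9.2321
k=7 load: inc=-0.033458, refl=-0.033458·0.200000=-0.0067; V=9.265514+-0.033458+-0.006692=9.2254
k=8 src: inc=-0.006692, refl=-0.006692·-0.777778=0.0052; V=9.232056+-0.006692+0.005205=9.2306
k=9 load: inc=0.005205, refl=0.005205·0.200000=0.0010; V=9.225364+0.005205+0.001041=9.2316
k=10 src: inc=0.001041, refl=0.001041·-0.777778=-0.0008; V=9.230569+0.001041+-0.000810=9.2308

0 0 source 8.8889
1 2 load 10.6667
2 4 source 9.2840
3 6 load 9.0074
4 8 source 9.2225
5 10 load 9.2655
6 12 source 9.2321
7 14 load 9.2254
8 16 source 9.2306
9 18 load 9.2316
10 20 source 9.2308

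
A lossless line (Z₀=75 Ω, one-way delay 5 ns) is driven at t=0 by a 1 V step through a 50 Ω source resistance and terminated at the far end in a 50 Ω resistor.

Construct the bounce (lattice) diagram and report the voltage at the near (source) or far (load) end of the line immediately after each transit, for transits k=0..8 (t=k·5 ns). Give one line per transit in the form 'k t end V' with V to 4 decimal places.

0 0 source 0.6000
1 5 load 0.4800
2 10 source 0.5040
3 15 load 0.4992
4 20 source 0.5002
5 25 load 0.5000
6 30 source 0.5000
7 35 load 0.5000
8 40 source 0.5000

Γ_L=-0.200000, Γ_S=-0.200000; launch V₁=1·75/125=0.600000
k=0 src: V=0.6000
k=1 load: inc=0.600000, refl=0.600000·-0.200000=-0.1200; V=0.000000+0.600000+-0.120000=0.4800
k=2 src: inc=-0.120000, refl=-0.120000·-0.200000=0.0240; V=0.600000+-0.120000+0.024000=0.5040
k=3 load: inc=0.024000, refl=0.024000·-0.200000=-0.0048; V=0.480000+0.024000+-0.004800=0.4992
k=4 src: inc=-0.004800, refl=-0.004800·-0.200000=0.0010; V=0.504000+-0.004800+0.000960=0.5002
k=5 load: inc=0.000960, refl=0.000960·-0.200000=-0.0002; V=0.499200+0.000960+-0.000192=0.5000
k=6 src: inc=-0.000192, refl=-0.000192·-0.200000=0.0000; V=0.500160+-0.000192+0.000038=0.5000
k=7 load: inc=0.000038, refl=0.000038·-0.200000=-0.0000; V=0.499968+0.000038+-0.000008=0.5000
k=8 src: inc=-0.000008, refl=-0.000008·-0.200000=0.0000; V=0.500006+-0.000008+0.000002=0.5000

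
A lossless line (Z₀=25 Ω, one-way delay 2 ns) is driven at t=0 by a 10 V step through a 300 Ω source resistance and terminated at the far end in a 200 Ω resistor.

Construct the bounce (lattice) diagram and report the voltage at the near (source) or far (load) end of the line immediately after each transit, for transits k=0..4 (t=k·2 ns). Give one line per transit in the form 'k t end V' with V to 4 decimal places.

Γ_L=0.777778, Γ_S=0.846154; launch V₁=10·25/325=0.769231
k=0 src: V=0.7692
k=1 load: inc=0.769231, refl=0.769231·0.777778=0.5983; V=0.000000+0.769231+0.598291=1.3675
k=2 src: inc=0.598291, refl=0.598291·0.846154=0.5062; V=0.769231+0.598291+0.506246=1.8738
k=3 load: inc=0.506246, refl=0.506246·0.777778=0.3937; V=1.367521+0.506246+0.393747=2.2675
k=4 src: inc=0.393747, refl=0.393747·0.846154=0.3332; V=1.873767+0.393747+0.333170=2.6007

0 0 source 0.7692
1 2 load 1.3675
2 4 source 1.8738
3 6 load 2.2675
4 8 source 2.6007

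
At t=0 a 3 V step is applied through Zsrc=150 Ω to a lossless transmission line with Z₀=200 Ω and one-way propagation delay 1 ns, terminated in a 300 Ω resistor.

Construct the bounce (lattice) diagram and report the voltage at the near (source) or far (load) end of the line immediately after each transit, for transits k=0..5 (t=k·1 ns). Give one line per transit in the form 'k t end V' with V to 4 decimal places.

0 0 source 1.7143
1 1 load 2.0571
2 2 source 2.0082
3 3 load 1.9984
4 4 source 1.9998
5 5 load 2.0000

Γ_L=0.200000, Γ_S=-0.142857; launch V₁=3·200/350=1.714286
k=0 src: V=1.7143
k=1 load: inc=1.714286, refl=1.714286·0.200000=0.3429; V=0.000000+1.714286+0.342857=2.0571
k=2 src: inc=0.342857, refl=0.342857·-0.142857=-0.0490; V=1.714286+0.342857+-0.048980=2.0082
k=3 load: inc=-0.048980, refl=-0.048980·0.200000=-0.0098; V=2.057143+-0.048980+-0.009796=1.9984
k=4 src: inc=-0.009796, refl=-0.009796·-0.142857=0.0014; V=2.008163+-0.009796+0.001399=1.9998
k=5 load: inc=0.001399, refl=0.001399·0.200000=0.0003; V=1.998367+0.001399+0.000280=2.0000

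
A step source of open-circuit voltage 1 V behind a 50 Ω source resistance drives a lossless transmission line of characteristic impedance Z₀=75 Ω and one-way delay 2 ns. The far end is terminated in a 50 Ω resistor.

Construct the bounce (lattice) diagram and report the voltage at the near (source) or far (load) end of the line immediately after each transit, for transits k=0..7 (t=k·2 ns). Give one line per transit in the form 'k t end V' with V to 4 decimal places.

0 0 source 0.6000
1 2 load 0.4800
2 4 source 0.5040
3 6 load 0.4992
4 8 source 0.5002
5 10 load 0.5000
6 12 source 0.5000
7 14 load 0.5000

Γ_L=-0.200000, Γ_S=-0.200000; launch V₁=1·75/125=0.600000
k=0 src: V=0.6000
k=1 load: inc=0.600000, refl=0.600000·-0.200000=-0.1200; V=0.000000+0.600000+-0.120000=0.4800
k=2 src: inc=-0.120000, refl=-0.120000·-0.200000=0.0240; V=0.600000+-0.120000+0.024000=0.5040
k=3 load: inc=0.024000, refl=0.024000·-0.200000=-0.0048; V=0.480000+0.024000+-0.004800=0.4992
k=4 src: inc=-0.004800, refl=-0.004800·-0.200000=0.0010; V=0.504000+-0.004800+0.000960=0.5002
k=5 load: inc=0.000960, refl=0.000960·-0.200000=-0.0002; V=0.499200+0.000960+-0.000192=0.5000
k=6 src: inc=-0.000192, refl=-0.000192·-0.200000=0.0000; V=0.500160+-0.000192+0.000038=0.5000
k=7 load: inc=0.000038, refl=0.000038·-0.200000=-0.0000; V=0.499968+0.000038+-0.000008=0.5000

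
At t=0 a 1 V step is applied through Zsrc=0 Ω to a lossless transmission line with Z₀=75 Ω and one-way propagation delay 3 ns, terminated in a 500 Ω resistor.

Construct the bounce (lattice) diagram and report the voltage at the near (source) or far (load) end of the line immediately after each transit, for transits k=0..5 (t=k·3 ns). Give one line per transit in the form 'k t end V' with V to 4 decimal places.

0 0 source 1.0000
1 3 load 1.7391
2 6 source 1.0000
3 9 load 0.4537
4 12 source 1.0000
5 15 load 1.4038

Γ_L=0.739130, Γ_S=-1.000000; launch V₁=1·75/75=1.000000
k=0 src: V=1.0000
k=1 load: inc=1.000000, refl=1.000000·0.739130=0.7391; V=0.000000+1.000000+0.739130=1.7391
k=2 src: inc=0.739130, refl=0.739130·-1.000000=-0.7391; V=1.000000+0.739130+-0.739130=1.0000
k=3 load: inc=-0.739130, refl=-0.739130·0.739130=-0.5463; V=1.739130+-0.739130+-0.546314=0.4537
k=4 src: inc=-0.546314, refl=-0.546314·-1.000000=0.5463; V=1.000000+-0.546314+0.546314=1.0000
k=5 load: inc=0.546314, refl=0.546314·0.739130=0.4038; V=0.453686+0.546314+0.403797=1.4038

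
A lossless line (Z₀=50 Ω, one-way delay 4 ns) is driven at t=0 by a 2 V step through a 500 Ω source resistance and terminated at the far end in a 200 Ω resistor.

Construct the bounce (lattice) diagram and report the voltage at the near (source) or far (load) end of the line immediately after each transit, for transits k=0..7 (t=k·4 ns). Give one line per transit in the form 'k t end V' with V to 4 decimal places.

0 0 source 0.1818
1 4 load 0.2909
2 8 source 0.3802
3 12 load 0.4337
4 16 source 0.4775
5 20 load 0.5038
6 24 source 0.5253
7 28 load 0.5382

Γ_L=0.600000, Γ_S=0.818182; launch V₁=2·50/550=0.181818
k=0 src: V=0.1818
k=1 load: inc=0.181818, refl=0.181818·0.600000=0.1091; V=0.000000+0.181818+0.109091=0.2909
k=2 src: inc=0.109091, refl=0.109091·0.818182=0.0893; V=0.181818+0.109091+0.089256=0.3802
k=3 load: inc=0.089256, refl=0.089256·0.600000=0.0536; V=0.290909+0.089256+0.053554=0.4337
k=4 src: inc=0.053554, refl=0.053554·0.818182=0.0438; V=0.380165+0.053554+0.043817=0.4775
k=5 load: inc=0.043817, refl=0.043817·0.600000=0.0263; V=0.433719+0.043817+0.026290=0.5038
k=6 src: inc=0.026290, refl=0.026290·0.818182=0.0215; V=0.477536+0.026290+0.021510=0.5253
k=7 load: inc=0.021510, refl=0.021510·0.600000=0.0129; V=0.503826+0.021510+0.012906=0.5382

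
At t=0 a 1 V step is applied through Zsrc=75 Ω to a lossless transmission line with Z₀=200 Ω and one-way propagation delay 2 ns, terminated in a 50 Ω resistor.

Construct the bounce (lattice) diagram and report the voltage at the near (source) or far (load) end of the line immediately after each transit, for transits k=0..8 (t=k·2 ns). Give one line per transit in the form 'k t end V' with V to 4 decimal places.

Γ_L=-0.600000, Γ_S=-0.454545; launch V₁=1·200/275=0.727273
k=0 src: V=0.7273
k=1 load: inc=0.727273, refl=0.727273·-0.600000=-0.4364; V=0.000000+0.727273+-0.436364=0.2909
k=2 src: inc=-0.436364, refl=-0.436364·-0.454545=0.1983; V=0.727273+-0.436364+0.198347=0.4893
k=3 load: inc=0.198347, refl=0.198347·-0.600000=-0.1190; V=0.290909+0.198347+-0.119008=0.3702
k=4 src: inc=-0.119008, refl=-0.119008·-0.454545=0.0541; V=0.489256+-0.119008+0.054095=0.4243
k=5 load: inc=0.054095, refl=0.054095·-0.600000=-0.0325; V=0.370248+0.054095+-0.032457=0.3919
k=6 src: inc=-0.032457, refl=-0.032457·-0.454545=0.0148; V=0.424343+-0.032457+0.014753=0.4066
k=7 load: inc=0.014753, refl=0.014753·-0.600000=-0.0089; V=0.391886+0.014753+-0.008852=0.3978
k=8 src: inc=-0.008852, refl=-0.008852·-0.454545=0.0040; V=0.406639+-0.008852+0.004024=0.4018

0 0 source 0.7273
1 2 load 0.2909
2 4 source 0.4893
3 6 load 0.3702
4 8 source 0.4243
5 10 load 0.3919
6 12 source 0.4066
7 14 load 0.3978
8 16 source 0.4018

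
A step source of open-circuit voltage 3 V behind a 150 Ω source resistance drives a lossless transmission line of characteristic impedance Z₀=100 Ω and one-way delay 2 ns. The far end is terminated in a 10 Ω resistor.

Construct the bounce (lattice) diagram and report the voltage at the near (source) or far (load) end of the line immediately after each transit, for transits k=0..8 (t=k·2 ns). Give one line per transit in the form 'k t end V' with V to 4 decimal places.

Γ_L=-0.818182, Γ_S=0.200000; launch V₁=3·100/250=1.200000
k=0 src: V=1.2000
k=1 load: inc=1.200000, refl=1.200000·-0.818182=-0.9818; V=0.000000+1.200000+-0.981818=0.2182
k=2 src: inc=-0.981818, refl=-0.981818·0.200000=-0.1964; V=1.200000+-0.981818+-0.196364=0.0218
k=3 load: inc=-0.196364, refl=-0.196364·-0.818182=0.1607; V=0.218182+-0.196364+0.160661=0.1825
k=4 src: inc=0.160661, refl=0.160661·0.200000=0.0321; V=0.021818+0.160661+0.032132=0.2146
k=5 load: inc=0.032132, refl=0.032132·-0.818182=-0.0263; V=0.182479+0.032132+-0.026290=0.1883
k=6 src: inc=-0.026290, refl=-0.026290·0.200000=-0.0053; V=0.214612+-0.026290+-0.005258=0.1831
k=7 load: inc=-0.005258, refl=-0.005258·-0.818182=0.0043; V=0.188322+-0.005258+0.004302=0.1874
k=8 src: inc=0.004302, refl=0.004302·0.200000=0.0009; V=0.183064+0.004302+0.000860=0.1882

0 0 source 1.2000
1 2 load 0.2182
2 4 source 0.0218
3 6 load 0.1825
4 8 source 0.2146
5 10 load 0.1883
6 12 source 0.1831
7 14 load 0.1874
8 16 source 0.1882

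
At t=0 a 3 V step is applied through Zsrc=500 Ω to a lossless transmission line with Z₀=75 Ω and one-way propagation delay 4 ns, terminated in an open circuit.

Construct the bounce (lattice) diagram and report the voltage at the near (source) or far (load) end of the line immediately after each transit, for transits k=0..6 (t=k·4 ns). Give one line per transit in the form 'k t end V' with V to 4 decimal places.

0 0 source 0.3913
1 4 load 0.7826
2 8 source 1.0718
3 12 load 1.3611
4 16 source 1.5748
5 20 load 1.7886
6 24 source 1.9466

Γ_L=1.000000, Γ_S=0.739130; launch V₁=3·75/575=0.391304
k=0 src: V=0.3913
k=1 load: inc=0.391304, refl=0.391304·1.000000=0.3913; V=0.000000+0.391304+0.391304=0.7826
k=2 src: inc=0.391304, refl=0.391304·0.739130=0.2892; V=0.391304+0.391304+0.289225=1.0718
k=3 load: inc=0.289225, refl=0.289225·1.000000=0.2892; V=0.782609+0.289225+0.289225=1.3611
k=4 src: inc=0.289225, refl=0.289225·0.739130=0.2138; V=1.071834+0.289225+0.213775=1.5748
k=5 load: inc=0.213775, refl=0.213775·1.000000=0.2138; V=1.361059+0.213775+0.213775=1.7886
k=6 src: inc=0.213775, refl=0.213775·0.739130=0.1580; V=1.574834+0.213775+0.158008=1.9466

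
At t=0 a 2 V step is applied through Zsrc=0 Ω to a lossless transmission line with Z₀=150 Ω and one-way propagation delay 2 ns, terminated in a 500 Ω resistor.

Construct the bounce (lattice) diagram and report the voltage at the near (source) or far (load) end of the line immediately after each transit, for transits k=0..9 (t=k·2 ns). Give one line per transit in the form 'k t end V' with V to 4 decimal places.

Γ_L=0.538462, Γ_S=-1.000000; launch V₁=2·150/150=2.000000
k=0 src: V=2.0000
k=1 load: inc=2.000000, refl=2.000000·0.538462=1.0769; V=0.000000+2.000000+1.076923=3.0769
k=2 src: inc=1.076923, refl=1.076923·-1.000000=-1.0769; V=2.000000+1.076923+-1.076923=2.0000
k=3 load: inc=-1.076923, refl=-1.076923·0.538462=-0.5799; V=3.076923+-1.076923+-0.579882=1.4201
k=4 src: inc=-0.579882, refl=-0.579882·-1.000000=0.5799; V=2.000000+-0.579882+0.579882=2.0000
k=5 load: inc=0.579882, refl=0.579882·0.538462=0.3122; V=1.420118+0.579882+0.312244=2.3122
k=6 src: inc=0.312244, refl=0.312244·-1.000000=-0.3122; V=2.000000+0.312244+-0.312244=2.0000
k=7 load: inc=-0.312244, refl=-0.312244·0.538462=-0.1681; V=2.312244+-0.312244+-0.168131=1.8319
k=8 src: inc=-0.168131, refl=-0.168131·-1.000000=0.1681; V=2.000000+-0.168131+0.168131=2.0000
k=9 load: inc=0.168131, refl=0.168131·0.538462=0.0905; V=1.831869+0.168131+0.090532=2.0905

0 0 source 2.0000
1 2 load 3.0769
2 4 source 2.0000
3 6 load 1.4201
4 8 source 2.0000
5 10 load 2.3122
6 12 source 2.0000
7 14 load 1.8319
8 16 source 2.0000
9 18 load 2.0905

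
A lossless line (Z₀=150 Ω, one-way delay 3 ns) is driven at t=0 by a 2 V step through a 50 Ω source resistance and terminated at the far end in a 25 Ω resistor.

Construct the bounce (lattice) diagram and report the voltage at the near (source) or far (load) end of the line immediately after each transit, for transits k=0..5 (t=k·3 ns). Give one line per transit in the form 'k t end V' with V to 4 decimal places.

0 0 source 1.5000
1 3 load 0.4286
2 6 source 0.9643
3 9 load 0.5816
4 12 source 0.7730
5 15 load 0.6363

Γ_L=-0.714286, Γ_S=-0.500000; launch V₁=2·150/200=1.500000
k=0 src: V=1.5000
k=1 load: inc=1.500000, refl=1.500000·-0.714286=-1.0714; V=0.000000+1.500000+-1.071429=0.4286
k=2 src: inc=-1.071429, refl=-1.071429·-0.500000=0.5357; V=1.500000+-1.071429+0.535714=0.9643
k=3 load: inc=0.535714, refl=0.535714·-0.714286=-0.3827; V=0.428571+0.535714+-0.382653=0.5816
k=4 src: inc=-0.382653, refl=-0.382653·-0.500000=0.1913; V=0.964286+-0.382653+0.191327=0.7730
k=5 load: inc=0.191327, refl=0.191327·-0.714286=-0.1367; V=0.581633+0.191327+-0.136662=0.6363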